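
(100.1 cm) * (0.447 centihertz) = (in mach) 1.314e-05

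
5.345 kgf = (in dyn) 5.242e+06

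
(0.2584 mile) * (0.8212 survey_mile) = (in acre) 135.8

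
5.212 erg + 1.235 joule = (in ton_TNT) 2.952e-10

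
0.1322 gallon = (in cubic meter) 0.0005004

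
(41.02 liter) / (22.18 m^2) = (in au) 1.236e-14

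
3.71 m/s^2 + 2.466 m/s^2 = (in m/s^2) 6.176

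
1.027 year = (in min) 5.398e+05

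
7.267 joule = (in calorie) 1.737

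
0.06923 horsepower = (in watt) 51.62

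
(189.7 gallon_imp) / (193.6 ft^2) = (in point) 135.9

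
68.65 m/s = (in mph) 153.6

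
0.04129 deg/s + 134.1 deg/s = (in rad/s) 2.341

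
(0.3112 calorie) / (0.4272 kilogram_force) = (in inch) 12.24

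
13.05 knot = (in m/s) 6.714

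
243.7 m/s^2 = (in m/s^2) 243.7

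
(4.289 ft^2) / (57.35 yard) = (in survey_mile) 4.721e-06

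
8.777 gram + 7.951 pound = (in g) 3615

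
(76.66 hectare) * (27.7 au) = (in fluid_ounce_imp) 1.118e+23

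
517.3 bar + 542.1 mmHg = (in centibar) 5.18e+04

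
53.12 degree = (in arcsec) 1.912e+05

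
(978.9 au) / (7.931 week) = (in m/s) 3.053e+07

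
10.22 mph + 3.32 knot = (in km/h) 22.6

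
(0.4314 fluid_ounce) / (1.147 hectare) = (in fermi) 1.112e+06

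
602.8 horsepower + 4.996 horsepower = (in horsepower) 607.8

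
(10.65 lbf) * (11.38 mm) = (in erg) 5.391e+06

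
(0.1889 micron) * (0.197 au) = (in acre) 1.376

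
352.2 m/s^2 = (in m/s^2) 352.2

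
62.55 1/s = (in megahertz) 6.255e-05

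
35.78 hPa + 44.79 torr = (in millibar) 95.5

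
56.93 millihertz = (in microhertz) 5.693e+04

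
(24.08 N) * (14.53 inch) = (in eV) 5.547e+19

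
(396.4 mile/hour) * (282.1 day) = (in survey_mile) 2.684e+06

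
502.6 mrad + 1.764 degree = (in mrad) 533.4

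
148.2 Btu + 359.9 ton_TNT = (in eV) 9.399e+30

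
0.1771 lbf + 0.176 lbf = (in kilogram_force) 0.1602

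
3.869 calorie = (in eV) 1.01e+20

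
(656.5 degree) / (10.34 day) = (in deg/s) 0.0007349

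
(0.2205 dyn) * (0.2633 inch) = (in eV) 9.204e+10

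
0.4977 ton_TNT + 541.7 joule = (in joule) 2.082e+09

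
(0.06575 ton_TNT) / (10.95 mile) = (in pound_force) 3509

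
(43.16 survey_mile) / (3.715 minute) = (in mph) 697.1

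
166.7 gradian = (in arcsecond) 5.401e+05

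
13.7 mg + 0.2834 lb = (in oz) 4.535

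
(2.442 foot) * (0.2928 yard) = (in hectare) 1.993e-05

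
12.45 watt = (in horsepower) 0.0167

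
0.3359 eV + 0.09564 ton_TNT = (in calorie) 9.564e+07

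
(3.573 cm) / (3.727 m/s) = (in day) 1.11e-07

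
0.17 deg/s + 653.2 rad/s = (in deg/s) 3.743e+04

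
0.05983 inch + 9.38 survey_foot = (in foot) 9.385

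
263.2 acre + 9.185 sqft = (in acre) 263.2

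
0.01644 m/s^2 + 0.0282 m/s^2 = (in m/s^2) 0.04464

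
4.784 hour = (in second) 1.722e+04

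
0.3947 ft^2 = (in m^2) 0.03667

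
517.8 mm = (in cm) 51.78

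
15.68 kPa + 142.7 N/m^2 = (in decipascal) 1.582e+05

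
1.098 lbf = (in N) 4.884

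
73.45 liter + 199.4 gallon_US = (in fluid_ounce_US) 2.801e+04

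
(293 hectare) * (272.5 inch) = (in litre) 2.028e+10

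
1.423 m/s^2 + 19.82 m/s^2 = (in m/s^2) 21.24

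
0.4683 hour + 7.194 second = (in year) 5.369e-05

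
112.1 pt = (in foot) 0.1297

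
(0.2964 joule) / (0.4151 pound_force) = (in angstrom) 1.605e+09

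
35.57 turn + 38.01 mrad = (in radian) 223.5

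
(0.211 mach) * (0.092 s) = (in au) 4.418e-11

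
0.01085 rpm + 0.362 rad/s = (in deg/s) 20.81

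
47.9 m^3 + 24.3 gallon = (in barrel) 301.9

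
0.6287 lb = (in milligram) 2.852e+05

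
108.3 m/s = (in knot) 210.5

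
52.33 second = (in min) 0.8722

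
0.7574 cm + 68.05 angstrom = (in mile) 4.706e-06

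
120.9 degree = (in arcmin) 7254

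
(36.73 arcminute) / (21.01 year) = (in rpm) 1.54e-10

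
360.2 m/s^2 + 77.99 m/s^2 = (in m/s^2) 438.2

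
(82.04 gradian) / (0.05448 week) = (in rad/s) 3.911e-05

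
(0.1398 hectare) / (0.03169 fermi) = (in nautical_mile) 2.382e+16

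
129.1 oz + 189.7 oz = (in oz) 318.8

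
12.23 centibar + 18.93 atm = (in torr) 1.448e+04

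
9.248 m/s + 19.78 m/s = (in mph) 64.93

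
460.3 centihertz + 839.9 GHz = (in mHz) 8.399e+14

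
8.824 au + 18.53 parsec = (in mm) 5.718e+20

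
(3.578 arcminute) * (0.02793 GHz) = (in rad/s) 2.907e+04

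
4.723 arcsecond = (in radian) 2.29e-05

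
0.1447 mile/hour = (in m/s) 0.06469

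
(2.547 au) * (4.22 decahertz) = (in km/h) 5.789e+13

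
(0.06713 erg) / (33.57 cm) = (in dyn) 0.002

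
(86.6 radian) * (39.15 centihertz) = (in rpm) 323.8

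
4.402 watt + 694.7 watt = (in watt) 699.1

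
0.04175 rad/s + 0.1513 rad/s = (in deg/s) 11.06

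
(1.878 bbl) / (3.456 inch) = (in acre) 0.0008405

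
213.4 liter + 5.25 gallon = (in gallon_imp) 51.31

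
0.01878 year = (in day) 6.855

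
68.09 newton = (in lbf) 15.31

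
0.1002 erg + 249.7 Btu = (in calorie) 6.297e+04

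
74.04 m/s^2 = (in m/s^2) 74.04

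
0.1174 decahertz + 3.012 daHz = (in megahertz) 3.129e-05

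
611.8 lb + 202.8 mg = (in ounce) 9789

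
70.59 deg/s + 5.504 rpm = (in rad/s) 1.808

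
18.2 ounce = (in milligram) 5.16e+05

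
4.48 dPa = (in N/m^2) 0.448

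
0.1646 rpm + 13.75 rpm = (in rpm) 13.91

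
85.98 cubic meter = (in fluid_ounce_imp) 3.026e+06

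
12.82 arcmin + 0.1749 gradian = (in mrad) 6.477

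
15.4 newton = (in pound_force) 3.462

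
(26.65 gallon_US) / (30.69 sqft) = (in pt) 100.3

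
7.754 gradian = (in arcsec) 2.512e+04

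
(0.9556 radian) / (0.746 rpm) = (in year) 3.879e-07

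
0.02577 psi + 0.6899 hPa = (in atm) 0.002434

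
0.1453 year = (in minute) 7.637e+04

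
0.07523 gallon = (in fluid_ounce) 9.629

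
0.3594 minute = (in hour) 0.00599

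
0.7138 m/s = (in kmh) 2.57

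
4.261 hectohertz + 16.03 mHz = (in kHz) 0.4261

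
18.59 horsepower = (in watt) 1.386e+04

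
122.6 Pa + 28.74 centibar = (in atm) 0.2849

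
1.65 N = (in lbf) 0.3709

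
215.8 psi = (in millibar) 1.488e+04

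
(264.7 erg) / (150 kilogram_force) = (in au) 1.203e-19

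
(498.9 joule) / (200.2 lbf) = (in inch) 22.06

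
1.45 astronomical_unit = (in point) 6.149e+14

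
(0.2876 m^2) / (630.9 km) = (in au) 3.047e-18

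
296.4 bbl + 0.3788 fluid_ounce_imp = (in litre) 4.712e+04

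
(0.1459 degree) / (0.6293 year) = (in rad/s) 1.283e-10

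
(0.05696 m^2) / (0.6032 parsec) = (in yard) 3.347e-18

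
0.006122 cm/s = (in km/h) 0.0002204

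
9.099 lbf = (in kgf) 4.127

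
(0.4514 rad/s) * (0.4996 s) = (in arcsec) 4.652e+04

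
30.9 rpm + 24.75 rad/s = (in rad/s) 27.99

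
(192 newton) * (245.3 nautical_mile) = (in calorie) 2.085e+07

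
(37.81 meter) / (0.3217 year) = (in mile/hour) 8.337e-06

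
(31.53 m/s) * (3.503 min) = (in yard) 7247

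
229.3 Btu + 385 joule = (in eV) 1.512e+24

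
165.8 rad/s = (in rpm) 1583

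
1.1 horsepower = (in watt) 820.3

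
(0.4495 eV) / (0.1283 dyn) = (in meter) 5.613e-14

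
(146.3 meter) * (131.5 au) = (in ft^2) 3.098e+16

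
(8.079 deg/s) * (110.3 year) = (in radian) 4.905e+08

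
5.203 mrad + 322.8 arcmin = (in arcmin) 340.7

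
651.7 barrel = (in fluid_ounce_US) 3.504e+06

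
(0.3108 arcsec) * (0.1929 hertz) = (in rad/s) 2.907e-07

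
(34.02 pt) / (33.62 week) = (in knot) 1.147e-09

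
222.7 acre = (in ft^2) 9.701e+06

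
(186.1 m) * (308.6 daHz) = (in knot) 1.116e+06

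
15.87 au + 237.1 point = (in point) 6.73e+15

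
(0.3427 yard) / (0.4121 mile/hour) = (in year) 5.394e-08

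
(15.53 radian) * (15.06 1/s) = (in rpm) 2233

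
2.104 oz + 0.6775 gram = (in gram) 60.32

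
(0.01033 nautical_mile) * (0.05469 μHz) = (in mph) 2.34e-06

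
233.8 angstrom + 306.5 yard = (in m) 280.3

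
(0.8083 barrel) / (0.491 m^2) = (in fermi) 2.617e+14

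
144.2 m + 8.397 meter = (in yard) 166.9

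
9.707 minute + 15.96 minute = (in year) 4.883e-05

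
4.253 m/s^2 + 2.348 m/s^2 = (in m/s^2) 6.601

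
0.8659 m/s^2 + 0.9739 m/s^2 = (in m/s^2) 1.84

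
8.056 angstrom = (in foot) 2.643e-09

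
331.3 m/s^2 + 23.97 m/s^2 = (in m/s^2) 355.3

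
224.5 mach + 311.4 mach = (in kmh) 6.569e+05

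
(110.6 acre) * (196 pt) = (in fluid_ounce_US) 1.046e+09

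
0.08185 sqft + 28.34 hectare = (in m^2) 2.834e+05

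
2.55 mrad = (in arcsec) 526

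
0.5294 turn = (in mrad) 3326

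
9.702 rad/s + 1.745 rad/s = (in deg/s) 655.9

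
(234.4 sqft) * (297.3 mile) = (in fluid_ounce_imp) 3.667e+11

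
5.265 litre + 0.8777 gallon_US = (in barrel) 0.05401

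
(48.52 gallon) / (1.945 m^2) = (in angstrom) 9.443e+08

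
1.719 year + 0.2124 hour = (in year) 1.719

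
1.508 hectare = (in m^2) 1.508e+04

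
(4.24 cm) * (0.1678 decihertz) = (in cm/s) 0.07115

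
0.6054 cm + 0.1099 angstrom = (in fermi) 6.054e+12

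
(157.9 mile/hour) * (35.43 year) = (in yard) 8.625e+10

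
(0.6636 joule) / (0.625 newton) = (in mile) 0.0006597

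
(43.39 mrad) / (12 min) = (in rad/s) 6.026e-05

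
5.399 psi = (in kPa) 37.22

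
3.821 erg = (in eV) 2.385e+12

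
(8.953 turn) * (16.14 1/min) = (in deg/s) 867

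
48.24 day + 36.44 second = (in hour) 1158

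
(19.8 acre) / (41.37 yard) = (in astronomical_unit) 1.416e-08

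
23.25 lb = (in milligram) 1.055e+07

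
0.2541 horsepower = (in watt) 189.5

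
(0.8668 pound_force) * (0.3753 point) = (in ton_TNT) 1.22e-13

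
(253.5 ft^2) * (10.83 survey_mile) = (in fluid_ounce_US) 1.388e+10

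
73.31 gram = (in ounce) 2.586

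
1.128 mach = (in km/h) 1383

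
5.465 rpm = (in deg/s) 32.79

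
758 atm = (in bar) 768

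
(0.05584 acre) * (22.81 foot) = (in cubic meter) 1571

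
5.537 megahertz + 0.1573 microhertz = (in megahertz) 5.537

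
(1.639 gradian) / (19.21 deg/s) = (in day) 8.888e-07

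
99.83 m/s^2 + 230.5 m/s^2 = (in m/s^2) 330.3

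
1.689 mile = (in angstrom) 2.718e+13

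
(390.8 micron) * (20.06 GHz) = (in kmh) 2.822e+07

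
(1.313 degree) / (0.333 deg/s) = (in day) 4.564e-05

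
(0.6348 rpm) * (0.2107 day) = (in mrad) 1.21e+06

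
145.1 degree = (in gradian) 161.2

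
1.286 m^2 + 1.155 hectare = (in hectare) 1.155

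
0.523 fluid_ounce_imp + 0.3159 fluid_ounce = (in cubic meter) 2.42e-05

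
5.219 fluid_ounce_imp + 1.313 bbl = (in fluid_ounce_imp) 7352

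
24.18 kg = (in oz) 852.9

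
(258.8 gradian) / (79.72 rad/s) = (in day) 5.902e-07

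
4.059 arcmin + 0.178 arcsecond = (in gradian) 0.07522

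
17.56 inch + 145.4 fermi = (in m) 0.446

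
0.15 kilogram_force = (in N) 1.471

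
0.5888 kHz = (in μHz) 5.888e+08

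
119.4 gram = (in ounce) 4.212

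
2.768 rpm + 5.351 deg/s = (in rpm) 3.66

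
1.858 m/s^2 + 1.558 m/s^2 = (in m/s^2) 3.416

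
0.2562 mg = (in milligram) 0.2562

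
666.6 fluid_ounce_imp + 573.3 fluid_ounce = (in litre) 35.89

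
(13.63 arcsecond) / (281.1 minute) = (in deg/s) 2.245e-07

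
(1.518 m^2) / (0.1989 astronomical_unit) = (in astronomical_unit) 3.41e-22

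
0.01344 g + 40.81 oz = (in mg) 1.157e+06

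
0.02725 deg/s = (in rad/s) 0.0004756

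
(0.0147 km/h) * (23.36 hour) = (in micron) 3.434e+08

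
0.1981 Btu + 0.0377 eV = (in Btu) 0.1981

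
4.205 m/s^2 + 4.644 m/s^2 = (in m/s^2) 8.849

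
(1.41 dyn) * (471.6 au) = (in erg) 9.948e+15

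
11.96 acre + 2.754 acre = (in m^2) 5.955e+04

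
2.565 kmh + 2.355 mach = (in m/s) 802.6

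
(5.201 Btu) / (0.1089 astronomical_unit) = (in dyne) 0.03368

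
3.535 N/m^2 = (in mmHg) 0.02651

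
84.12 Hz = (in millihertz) 8.412e+04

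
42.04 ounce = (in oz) 42.04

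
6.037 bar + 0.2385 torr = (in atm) 5.958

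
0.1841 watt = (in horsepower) 0.0002469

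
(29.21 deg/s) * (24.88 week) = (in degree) 4.395e+08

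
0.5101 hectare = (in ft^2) 5.491e+04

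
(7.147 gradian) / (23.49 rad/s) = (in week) 7.902e-09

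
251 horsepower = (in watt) 1.872e+05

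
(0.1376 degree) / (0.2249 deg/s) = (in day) 7.081e-06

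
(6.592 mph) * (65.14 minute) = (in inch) 4.534e+05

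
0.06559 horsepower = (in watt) 48.91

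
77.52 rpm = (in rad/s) 8.118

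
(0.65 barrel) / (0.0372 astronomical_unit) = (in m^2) 1.857e-11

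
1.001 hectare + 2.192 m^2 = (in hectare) 1.001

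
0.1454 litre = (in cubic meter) 0.0001454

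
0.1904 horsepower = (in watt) 142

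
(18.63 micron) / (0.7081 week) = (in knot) 8.456e-11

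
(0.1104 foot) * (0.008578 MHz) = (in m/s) 288.6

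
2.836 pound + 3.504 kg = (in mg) 4.79e+06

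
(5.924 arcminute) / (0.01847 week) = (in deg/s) 8.839e-06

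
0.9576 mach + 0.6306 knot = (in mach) 0.9586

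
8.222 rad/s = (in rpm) 78.51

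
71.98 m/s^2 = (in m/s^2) 71.98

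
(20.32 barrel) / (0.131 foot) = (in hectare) 0.008091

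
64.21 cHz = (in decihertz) 6.421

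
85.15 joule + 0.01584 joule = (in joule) 85.17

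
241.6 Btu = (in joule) 2.549e+05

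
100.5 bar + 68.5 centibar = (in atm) 99.86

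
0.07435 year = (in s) 2.345e+06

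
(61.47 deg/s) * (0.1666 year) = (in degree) 3.23e+08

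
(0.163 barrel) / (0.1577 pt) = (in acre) 0.1151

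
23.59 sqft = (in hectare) 0.0002192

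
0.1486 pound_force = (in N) 0.661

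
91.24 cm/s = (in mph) 2.041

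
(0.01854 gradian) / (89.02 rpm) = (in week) 5.165e-11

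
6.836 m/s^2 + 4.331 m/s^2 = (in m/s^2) 11.17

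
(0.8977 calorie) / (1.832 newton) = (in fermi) 2.05e+15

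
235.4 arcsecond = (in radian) 0.001141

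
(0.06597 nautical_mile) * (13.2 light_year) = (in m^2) 1.526e+19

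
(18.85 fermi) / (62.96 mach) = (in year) 2.788e-26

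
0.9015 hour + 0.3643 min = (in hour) 0.9076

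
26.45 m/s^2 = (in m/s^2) 26.45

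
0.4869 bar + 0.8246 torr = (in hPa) 488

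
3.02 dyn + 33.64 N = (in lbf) 7.563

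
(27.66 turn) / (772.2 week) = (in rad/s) 3.721e-07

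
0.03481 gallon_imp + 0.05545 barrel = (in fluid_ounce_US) 303.5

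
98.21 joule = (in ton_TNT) 2.347e-08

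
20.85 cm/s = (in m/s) 0.2085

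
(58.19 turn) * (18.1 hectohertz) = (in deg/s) 3.792e+07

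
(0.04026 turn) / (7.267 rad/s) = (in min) 0.0005802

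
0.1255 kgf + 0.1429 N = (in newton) 1.374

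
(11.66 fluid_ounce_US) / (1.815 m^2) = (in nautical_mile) 1.026e-07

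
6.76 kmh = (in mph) 4.2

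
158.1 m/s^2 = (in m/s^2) 158.1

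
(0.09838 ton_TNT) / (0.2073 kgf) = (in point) 5.74e+11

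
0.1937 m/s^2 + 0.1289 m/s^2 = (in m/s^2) 0.3226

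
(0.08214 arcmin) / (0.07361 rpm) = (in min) 5.166e-05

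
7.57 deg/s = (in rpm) 1.262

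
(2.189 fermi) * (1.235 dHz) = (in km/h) 9.732e-16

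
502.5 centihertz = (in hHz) 0.05025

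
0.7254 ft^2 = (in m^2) 0.06739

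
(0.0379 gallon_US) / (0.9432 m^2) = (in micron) 152.1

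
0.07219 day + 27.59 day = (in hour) 663.9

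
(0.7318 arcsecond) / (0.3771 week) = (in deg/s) 8.913e-10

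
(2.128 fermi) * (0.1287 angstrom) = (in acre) 6.768e-30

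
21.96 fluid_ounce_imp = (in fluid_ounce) 21.1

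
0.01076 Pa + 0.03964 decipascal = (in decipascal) 0.1472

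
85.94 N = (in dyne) 8.594e+06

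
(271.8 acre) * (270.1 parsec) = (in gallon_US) 2.422e+27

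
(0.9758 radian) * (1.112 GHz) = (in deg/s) 6.217e+10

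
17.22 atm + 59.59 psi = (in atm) 21.27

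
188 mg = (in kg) 0.000188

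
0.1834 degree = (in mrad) 3.201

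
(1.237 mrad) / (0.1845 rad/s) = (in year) 2.126e-10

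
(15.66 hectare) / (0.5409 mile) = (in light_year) 1.902e-14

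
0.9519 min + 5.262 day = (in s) 4.547e+05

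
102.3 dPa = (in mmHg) 0.07673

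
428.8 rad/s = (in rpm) 4095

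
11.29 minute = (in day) 0.00784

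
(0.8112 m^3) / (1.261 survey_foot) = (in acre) 0.0005215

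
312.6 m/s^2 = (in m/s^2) 312.6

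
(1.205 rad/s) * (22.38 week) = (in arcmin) 5.607e+10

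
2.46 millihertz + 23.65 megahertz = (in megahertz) 23.65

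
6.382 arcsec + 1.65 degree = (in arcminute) 99.11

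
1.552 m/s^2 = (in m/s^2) 1.552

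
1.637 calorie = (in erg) 6.849e+07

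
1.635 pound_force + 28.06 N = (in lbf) 7.943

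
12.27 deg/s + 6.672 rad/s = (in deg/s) 394.5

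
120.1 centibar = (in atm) 1.185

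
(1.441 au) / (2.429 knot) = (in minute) 2.875e+09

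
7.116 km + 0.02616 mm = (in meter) 7116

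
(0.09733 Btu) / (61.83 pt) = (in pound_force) 1058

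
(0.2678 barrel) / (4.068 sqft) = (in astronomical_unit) 7.531e-13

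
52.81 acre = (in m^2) 2.137e+05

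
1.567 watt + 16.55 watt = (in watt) 18.12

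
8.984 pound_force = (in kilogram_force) 4.075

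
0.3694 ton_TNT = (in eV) 9.647e+27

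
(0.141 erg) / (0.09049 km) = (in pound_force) 3.503e-11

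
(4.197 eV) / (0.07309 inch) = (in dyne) 3.622e-11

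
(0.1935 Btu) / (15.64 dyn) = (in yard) 1.428e+06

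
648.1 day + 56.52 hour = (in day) 650.5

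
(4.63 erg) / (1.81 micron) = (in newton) 0.2558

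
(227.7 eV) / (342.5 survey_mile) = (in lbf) 1.488e-23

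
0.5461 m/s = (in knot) 1.062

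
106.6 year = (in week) 5558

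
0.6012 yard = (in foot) 1.804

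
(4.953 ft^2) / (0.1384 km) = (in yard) 0.003636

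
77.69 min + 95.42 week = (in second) 5.771e+07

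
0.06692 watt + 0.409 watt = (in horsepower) 0.0006382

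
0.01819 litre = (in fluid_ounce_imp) 0.6402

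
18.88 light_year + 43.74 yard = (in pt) 5.063e+20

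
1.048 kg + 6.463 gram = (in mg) 1.054e+06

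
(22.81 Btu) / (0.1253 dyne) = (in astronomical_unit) 0.1284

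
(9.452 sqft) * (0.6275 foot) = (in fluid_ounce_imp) 5911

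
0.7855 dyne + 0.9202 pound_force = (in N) 4.093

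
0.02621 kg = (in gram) 26.21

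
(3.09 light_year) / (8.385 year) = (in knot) 2.149e+08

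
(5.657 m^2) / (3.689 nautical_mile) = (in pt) 2.347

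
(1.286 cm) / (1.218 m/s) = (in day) 1.222e-07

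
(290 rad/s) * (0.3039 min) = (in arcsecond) 1.091e+09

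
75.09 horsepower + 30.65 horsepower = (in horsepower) 105.7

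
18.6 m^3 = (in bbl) 117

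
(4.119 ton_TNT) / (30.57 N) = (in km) 5.638e+05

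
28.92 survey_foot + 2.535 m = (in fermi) 1.135e+16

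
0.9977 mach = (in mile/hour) 759.9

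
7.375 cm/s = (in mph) 0.165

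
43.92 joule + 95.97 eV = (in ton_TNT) 1.05e-08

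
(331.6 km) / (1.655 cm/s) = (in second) 2.004e+07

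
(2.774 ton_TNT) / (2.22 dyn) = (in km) 5.228e+11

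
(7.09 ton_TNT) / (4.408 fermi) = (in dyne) 6.73e+29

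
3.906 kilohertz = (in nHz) 3.906e+12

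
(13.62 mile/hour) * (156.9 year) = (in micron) 3.013e+16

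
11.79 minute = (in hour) 0.1965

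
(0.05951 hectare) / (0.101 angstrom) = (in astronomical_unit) 393.9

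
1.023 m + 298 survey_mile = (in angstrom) 4.796e+15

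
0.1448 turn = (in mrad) 909.8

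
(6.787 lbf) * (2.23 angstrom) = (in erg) 0.06732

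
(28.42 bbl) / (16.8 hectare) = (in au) 1.798e-16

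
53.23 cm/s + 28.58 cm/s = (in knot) 1.59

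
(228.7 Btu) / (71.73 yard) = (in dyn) 3.679e+08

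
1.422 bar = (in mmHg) 1067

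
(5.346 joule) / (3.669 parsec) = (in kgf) 4.815e-18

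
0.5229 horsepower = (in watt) 389.9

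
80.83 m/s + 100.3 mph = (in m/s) 125.7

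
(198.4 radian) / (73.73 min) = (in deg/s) 2.57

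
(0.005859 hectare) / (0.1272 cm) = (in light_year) 4.869e-12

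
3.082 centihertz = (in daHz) 0.003082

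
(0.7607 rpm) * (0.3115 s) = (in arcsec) 5118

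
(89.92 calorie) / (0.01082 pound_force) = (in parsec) 2.533e-13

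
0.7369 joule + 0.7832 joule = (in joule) 1.52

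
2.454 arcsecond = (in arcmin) 0.0409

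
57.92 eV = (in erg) 9.28e-11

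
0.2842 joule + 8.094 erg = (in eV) 1.774e+18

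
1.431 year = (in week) 74.62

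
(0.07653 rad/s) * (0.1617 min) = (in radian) 0.7425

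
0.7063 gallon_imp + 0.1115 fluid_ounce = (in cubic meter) 0.003214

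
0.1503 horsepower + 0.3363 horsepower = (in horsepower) 0.4866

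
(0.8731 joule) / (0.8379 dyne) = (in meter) 1.042e+05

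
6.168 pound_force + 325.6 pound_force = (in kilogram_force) 150.5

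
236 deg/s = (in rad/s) 4.119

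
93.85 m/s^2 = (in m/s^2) 93.85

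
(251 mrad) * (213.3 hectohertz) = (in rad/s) 5354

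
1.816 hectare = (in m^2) 1.816e+04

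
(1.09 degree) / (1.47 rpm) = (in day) 1.43e-06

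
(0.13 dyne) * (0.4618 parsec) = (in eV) 1.156e+29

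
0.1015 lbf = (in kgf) 0.04604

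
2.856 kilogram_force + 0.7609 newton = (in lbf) 6.467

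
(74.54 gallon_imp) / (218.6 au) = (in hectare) 1.036e-18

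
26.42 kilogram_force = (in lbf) 58.25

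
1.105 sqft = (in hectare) 1.027e-05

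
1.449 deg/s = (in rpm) 0.2415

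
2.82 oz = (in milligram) 7.995e+04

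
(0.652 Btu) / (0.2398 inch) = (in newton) 1.129e+05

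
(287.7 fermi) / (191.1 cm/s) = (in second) 1.505e-13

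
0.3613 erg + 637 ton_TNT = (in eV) 1.663e+31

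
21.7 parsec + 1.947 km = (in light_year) 70.78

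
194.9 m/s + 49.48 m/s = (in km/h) 879.8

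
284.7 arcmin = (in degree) 4.745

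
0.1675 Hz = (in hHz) 0.001675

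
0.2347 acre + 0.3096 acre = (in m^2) 2203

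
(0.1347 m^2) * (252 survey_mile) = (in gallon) 1.443e+07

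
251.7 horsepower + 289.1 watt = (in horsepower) 252.1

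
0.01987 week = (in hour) 3.338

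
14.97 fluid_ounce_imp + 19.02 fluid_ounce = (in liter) 0.9878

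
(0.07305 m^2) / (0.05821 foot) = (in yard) 4.503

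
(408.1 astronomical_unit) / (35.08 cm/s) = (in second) 1.74e+14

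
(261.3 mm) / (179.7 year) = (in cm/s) 4.611e-09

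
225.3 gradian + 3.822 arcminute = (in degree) 202.8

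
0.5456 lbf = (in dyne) 2.427e+05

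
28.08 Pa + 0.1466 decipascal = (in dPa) 280.9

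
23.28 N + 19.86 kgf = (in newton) 218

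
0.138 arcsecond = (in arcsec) 0.138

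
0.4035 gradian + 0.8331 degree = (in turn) 0.003323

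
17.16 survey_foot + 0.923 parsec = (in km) 2.848e+13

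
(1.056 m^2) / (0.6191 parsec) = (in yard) 6.045e-17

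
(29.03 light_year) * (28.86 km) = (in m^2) 7.926e+21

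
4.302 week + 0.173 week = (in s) 2.706e+06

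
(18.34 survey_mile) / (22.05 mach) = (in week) 6.5e-06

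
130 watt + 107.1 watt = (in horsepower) 0.318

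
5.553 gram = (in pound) 0.01224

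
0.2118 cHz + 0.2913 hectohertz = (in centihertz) 2913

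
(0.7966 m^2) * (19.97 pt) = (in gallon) 1.483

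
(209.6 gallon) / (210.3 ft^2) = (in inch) 1.599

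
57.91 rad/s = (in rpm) 553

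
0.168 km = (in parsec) 5.445e-15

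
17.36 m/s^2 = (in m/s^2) 17.36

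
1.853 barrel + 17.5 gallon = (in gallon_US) 95.33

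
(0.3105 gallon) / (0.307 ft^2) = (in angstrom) 4.121e+08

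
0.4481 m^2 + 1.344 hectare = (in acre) 3.321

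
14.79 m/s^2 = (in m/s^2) 14.79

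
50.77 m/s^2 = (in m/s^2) 50.77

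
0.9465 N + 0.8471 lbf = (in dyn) 4.715e+05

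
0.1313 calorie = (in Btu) 0.0005207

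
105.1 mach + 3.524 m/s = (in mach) 105.1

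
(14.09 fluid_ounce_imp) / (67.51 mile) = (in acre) 9.105e-13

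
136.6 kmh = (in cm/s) 3794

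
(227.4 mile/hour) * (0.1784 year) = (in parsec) 1.853e-08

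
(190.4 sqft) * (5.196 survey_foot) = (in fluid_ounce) 9.473e+05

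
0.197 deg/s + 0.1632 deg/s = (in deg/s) 0.3602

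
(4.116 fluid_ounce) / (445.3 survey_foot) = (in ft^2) 9.653e-06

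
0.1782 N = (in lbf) 0.04006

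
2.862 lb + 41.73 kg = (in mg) 4.303e+07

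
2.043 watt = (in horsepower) 0.00274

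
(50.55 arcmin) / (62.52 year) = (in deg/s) 4.273e-10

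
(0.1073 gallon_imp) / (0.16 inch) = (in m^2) 0.12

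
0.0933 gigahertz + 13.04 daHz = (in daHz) 9.33e+06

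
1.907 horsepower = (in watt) 1422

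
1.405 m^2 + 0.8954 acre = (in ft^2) 3.902e+04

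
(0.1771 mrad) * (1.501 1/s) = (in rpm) 0.002538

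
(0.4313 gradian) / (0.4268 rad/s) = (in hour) 4.409e-06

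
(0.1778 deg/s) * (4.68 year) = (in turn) 7.289e+04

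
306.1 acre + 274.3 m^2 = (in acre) 306.2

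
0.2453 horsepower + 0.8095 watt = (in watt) 183.7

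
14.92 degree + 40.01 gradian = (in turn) 0.1415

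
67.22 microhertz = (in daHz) 6.722e-06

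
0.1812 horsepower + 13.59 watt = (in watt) 148.7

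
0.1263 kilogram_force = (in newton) 1.239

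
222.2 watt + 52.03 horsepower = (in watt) 3.902e+04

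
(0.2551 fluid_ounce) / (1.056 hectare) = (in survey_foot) 2.344e-09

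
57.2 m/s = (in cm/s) 5720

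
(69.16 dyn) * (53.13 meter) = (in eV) 2.293e+17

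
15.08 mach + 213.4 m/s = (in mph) 1.196e+04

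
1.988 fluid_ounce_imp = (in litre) 0.05649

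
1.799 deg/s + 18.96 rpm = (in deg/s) 115.6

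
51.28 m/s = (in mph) 114.7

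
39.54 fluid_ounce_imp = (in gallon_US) 0.2968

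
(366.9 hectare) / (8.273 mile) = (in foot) 904.1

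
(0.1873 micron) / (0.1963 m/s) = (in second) 9.542e-07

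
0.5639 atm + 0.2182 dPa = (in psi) 8.287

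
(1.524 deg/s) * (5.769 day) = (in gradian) 8.44e+05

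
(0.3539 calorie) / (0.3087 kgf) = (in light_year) 5.17e-17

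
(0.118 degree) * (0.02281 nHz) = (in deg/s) 2.692e-12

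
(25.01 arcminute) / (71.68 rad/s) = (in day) 1.175e-09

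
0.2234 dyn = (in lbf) 5.022e-07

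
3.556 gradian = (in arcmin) 192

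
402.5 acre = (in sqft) 1.753e+07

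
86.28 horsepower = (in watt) 6.434e+04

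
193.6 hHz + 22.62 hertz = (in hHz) 193.8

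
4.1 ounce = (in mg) 1.162e+05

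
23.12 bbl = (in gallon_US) 971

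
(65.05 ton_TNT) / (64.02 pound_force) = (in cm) 9.557e+10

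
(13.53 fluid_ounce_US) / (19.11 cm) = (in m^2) 0.002094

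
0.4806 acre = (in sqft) 2.093e+04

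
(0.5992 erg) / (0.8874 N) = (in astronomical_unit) 4.514e-19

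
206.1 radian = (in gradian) 1.312e+04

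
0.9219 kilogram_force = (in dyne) 9.041e+05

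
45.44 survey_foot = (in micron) 1.385e+07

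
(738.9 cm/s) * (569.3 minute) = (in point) 7.154e+08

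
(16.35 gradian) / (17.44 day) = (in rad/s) 1.704e-07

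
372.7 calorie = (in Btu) 1.478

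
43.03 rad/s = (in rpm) 410.9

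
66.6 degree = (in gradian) 74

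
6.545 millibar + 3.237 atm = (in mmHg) 2465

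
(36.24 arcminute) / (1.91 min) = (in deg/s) 0.005271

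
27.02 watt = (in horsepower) 0.03623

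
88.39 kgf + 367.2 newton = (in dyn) 1.234e+08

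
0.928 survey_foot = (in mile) 0.0001758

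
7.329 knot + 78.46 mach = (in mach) 78.47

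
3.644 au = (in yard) 5.962e+11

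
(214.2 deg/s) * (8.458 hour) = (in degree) 6.522e+06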